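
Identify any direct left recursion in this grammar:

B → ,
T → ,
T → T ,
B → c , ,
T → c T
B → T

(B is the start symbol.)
Yes, T is left-recursive

B → ,: starts with ','
T → ,: starts with ','
T → T ,: LEFT RECURSIVE (starts with T)
B → c , ,: starts with c
T → c T: starts with c
B → T: starts with T

The grammar has direct left recursion on: T.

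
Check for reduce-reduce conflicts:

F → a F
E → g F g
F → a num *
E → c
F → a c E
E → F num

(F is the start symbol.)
A reduce-reduce conflict occurs when an LR(0) state has two complete items [A → α .] and [B → β .] — both call for a reduction, and with no lookahead the parser cannot choose between them.

Augment with F' → F and build the canonical LR(0) collection (I0 = CLOSURE({[F' → . F]}), then GOTO on every symbol after a dot until no new states appear). It has 14 states:
  I0: { [F → . a F], [F → . a c E], [F → . a num *], [F' → . F] }  — shift
  I1: { [F' → F .] }  — accept
  I2: { [F → . a F], [F → . a c E], [F → . a num *], [F → a . F], [F → a . c E], [F → a . num *] }  — shift
  I3: { [F → a F .] }  — reduce
  I4: { [E → . F num], [E → . c], [E → . g F g], [F → . a F], [F → . a c E], [F → . a num *], [F → a c . E] }  — shift
  I5: { [F → a num . *] }  — shift
  I6: { [F → a num * .] }  — reduce
  I7: { [F → a c E .] }  — reduce
  I8: { [E → F . num] }  — shift
  I9: { [E → c .] }  — reduce
  I10: { [E → g . F g], [F → . a F], [F → . a c E], [F → . a num *] }  — shift
  I11: { [E → g F . g] }  — shift
  I12: { [E → g F g .] }  — reduce
  I13: { [E → F num .] }  — reduce

No state contains more than one complete item.

Answer: No reduce-reduce conflicts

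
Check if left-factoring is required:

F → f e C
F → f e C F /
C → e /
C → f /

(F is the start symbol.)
Left-factoring is needed when two productions for the same non-terminal
share a common prefix on the right-hand side.

Productions for F:
  F → f e C
  F → f e C F /
Productions for C:
  C → e /
  C → f /

Found common prefix 'f e C' in productions for F

Answer: Yes, F has productions with common prefix 'f e C'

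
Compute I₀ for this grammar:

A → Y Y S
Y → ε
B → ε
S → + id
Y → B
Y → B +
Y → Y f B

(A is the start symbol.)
{ [A → . Y Y S], [A' → . A], [B → .], [Y → . B +], [Y → . B], [Y → . Y f B], [Y → .] }

First, augment the grammar with A' → A
I₀ = CLOSURE({ [A' → . A] }):
  [A' → . A] has the dot before A: add [A → . Y Y S]
  [A → . Y Y S] has the dot before Y: add [Y → .], [Y → . B], [Y → . B +], [Y → . Y f B]
  [Y → . B] has the dot before B: add [B → .]
No further items can be added.

I₀ = { [A → . Y Y S], [A' → . A], [B → .], [Y → . B +], [Y → . B], [Y → . Y f B], [Y → .] }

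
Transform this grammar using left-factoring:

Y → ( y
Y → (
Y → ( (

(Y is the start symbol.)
Y → ( Y'
Y' → y
Y' → ε
Y' → (

Left-factoring transforms A → αβ₁ | αβ₂ into A → αA' and A' → β₁ | β₂
(α is the longest common prefix among the alternatives). Repeat until
no nonterminal has two alternatives with a common prefix.

Round 1: Y has alternatives sharing prefix '('. Introduce Y': Y → ( Y'
  Add: Y' → y
  Add: Y' → ε
  Add: Y' → (

No remaining common prefixes — done.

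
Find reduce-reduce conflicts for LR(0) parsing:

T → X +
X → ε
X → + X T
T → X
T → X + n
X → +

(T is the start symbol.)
Augment with T' → T and build the canonical LR(0) collection (I0 = CLOSURE({[T' → . T]}), then GOTO on every symbol after a dot until no new states appear). It has 8 states:
  I0: { [T → . X + n], [T → . X +], [T → . X], [T' → . T], [X → . + X T], [X → . +], [X → .] }  — shift, reduce
  I1: { [X → + . X T], [X → + .], [X → . + X T], [X → . +], [X → .] }  — shift, 2 reduces
  I2: { [T' → T .] }  — accept
  I3: { [T → X . + n], [T → X . +], [T → X .] }  — shift, reduce
  I4: { [T → X + . n], [T → X + .] }  — shift, reduce
  I5: { [T → X + n .] }  — reduce
  I6: { [T → . X + n], [T → . X +], [T → . X], [X → + X . T], [X → . + X T], [X → . +], [X → .] }  — shift, reduce
  I7: { [X → + X T .] }  — reduce

I1 contains complete items [X → .], [X → + .] — reduce-reduce conflict.

Answer: Yes — I1: [X → .] vs [X → + .]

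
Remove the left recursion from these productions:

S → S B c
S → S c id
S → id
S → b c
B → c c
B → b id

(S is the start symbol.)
S is directly left-recursive. The standard transformation for
  A → A α₁ | ... | A α_m | β₁ | ... | β_n
is
  A  → β₁ A' | ... | β_n A'
  A' → α₁ A' | ... | α_m A' | ε

S → id becomes S → id S'
S → b c becomes S → b c S'
S → S B c becomes S' → B c S'
S → S c id becomes S' → c id S'
Add S' → ε

Productions for other non-terminals are unchanged:
  B → c c
  B → b id

Resulting grammar:
S → id S'
S → b c S'
S' → B c S'
S' → c id S'
S' → ε
B → c c
B → b id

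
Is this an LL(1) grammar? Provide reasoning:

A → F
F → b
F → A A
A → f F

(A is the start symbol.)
No. Predict set conflict for A: { 'f' }

Relevant sets:
  FIRST(F) = { 'b', 'f' }
  FIRST(A) = { 'b', 'f' }

For A:
  PREDICT(A → F) = { 'b', 'f' }
  PREDICT(A → f F) = { 'f' }
For F:
  PREDICT(F → b) = { 'b' }
  PREDICT(F → A A) = { 'b', 'f' }

Conflict found: Predict set conflict for A: { 'f' }
The grammar is NOT LL(1).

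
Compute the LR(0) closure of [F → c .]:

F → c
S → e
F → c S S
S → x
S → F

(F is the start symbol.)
{ [F → c .] }

To compute CLOSURE, for each item [A → α.Bβ] where B is a non-terminal, add [B → .γ] for all productions B → γ; repeat for the newly added items until nothing changes.

Start with: [F → c .]
The dot is at the end, so nothing is added.

CLOSURE = { [F → c .] }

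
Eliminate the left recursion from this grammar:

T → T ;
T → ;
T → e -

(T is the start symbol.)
T is directly left-recursive. The standard transformation for
  A → A α₁ | ... | A α_m | β₁ | ... | β_n
is
  A  → β₁ A' | ... | β_n A'
  A' → α₁ A' | ... | α_m A' | ε

T → ; becomes T → ; T'
T → e - becomes T → e - T'
T → T ; becomes T' → ; T'
Add T' → ε

Resulting grammar:
T → ; T'
T → e - T'
T' → ; T'
T' → ε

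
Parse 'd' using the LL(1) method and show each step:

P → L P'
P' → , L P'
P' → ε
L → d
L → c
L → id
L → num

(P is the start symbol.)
Stack is shown with the top on the left.

Stack   Input  Action
---------------------
P $     d $    output P → L P'
L P' $  d $    output L → d
d P' $  d $    match 'd'
P' $    $      output P' → ε
$       $      accept

The string is accepted.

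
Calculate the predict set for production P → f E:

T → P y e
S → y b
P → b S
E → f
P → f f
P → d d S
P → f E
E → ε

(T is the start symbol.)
{ 'f' }

PREDICT(P → f E) = (FIRST(RHS) \ {ε}) ∪ (FOLLOW(P) if ε ∈ FIRST(RHS), i.e. RHS ⇒* ε)
FIRST(f E) = { 'f' }
ε ∉ FIRST(f E), so FOLLOW(P) is not added.
PREDICT(P → f E) = { 'f' }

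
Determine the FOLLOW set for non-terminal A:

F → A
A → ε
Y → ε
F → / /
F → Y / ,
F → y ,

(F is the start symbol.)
To compute FOLLOW(A), find every occurrence of A on a right-hand side N → α A β: add FIRST(β) \ {ε}, and if β is empty or nullable also add FOLLOW(N). Iterate to a fixed point.

In F → A: A is at the end, add FOLLOW(F)

The FOLLOW sets referred to above (computed the same way, to a fixed point):
  FOLLOW(F) = { $ }

Taking the union: FOLLOW(A) = { $ }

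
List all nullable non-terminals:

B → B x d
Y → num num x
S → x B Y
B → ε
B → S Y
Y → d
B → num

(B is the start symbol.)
{ 'B' }

A non-terminal is nullable if it can derive ε (the empty string): either it has an ε-production, or it has a production whose right-hand side consists entirely of nullable non-terminals.

ε-productions: B → ε
So B is immediately nullable.
No further non-terminal can be added: every production for the remaining non-terminals contains a terminal or a non-nullable non-terminal.
Nullable = { 'B' }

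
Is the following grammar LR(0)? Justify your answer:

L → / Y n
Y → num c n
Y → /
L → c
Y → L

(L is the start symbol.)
A grammar is LR(0) if no state in the canonical LR(0) collection has:
  - both a shift item (dot before a terminal) and a complete item (shift-reduce conflict), or
  - two or more complete items (reduce-reduce conflict; the accept item [L' → L .] counts as a complete item here).

Augment with L' → L and build the canonical LR(0) collection (I0 = CLOSURE({[L' → . L]}), then GOTO on every symbol after a dot until no new states appear). It has 11 states:
  I0: { [L → . / Y n], [L → . c], [L' → . L] }  — shift
  I1: { [L → . / Y n], [L → . c], [L → / . Y n], [Y → . /], [Y → . L], [Y → . num c n] }  — shift
  I2: { [L' → L .] }  — accept
  I3: { [L → c .] }  — reduce
  I4: { [L → . / Y n], [L → . c], [L → / . Y n], [Y → . /], [Y → . L], [Y → . num c n], [Y → / .] }  — shift, reduce
  I5: { [Y → L .] }  — reduce
  I6: { [L → / Y . n] }  — shift
  I7: { [Y → num . c n] }  — shift
  I8: { [Y → num c . n] }  — shift
  I9: { [Y → num c n .] }  — reduce
  I10: { [L → / Y n .] }  — reduce

Conflict in state I4:
  Shift-reduce conflict between [Y → / .] and [L → . / Y n]
So the grammar is NOT LR(0).

Answer: No. Shift-reduce conflict between [Y → / .] and [L → . / Y n]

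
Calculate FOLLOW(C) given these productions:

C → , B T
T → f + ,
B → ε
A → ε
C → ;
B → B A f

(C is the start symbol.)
C is the start symbol, so $ ∈ FOLLOW(C).
C does not occur on any right-hand side.

Taking the union: FOLLOW(C) = { $ }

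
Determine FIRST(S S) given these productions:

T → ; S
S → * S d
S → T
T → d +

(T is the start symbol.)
{ '*', ';', 'd' }

FIRST sets of the non-terminals involved (from the grammar, by fixed-point iteration):
  FIRST(S) = { '*', ';', 'd' }

To compute FIRST(S S), process the symbols left to right:
Symbol S is a non-terminal. Add FIRST(S) \ {ε} = { '*', ';', 'd' }
S is not nullable (ε ∉ FIRST(S)), so stop here.
FIRST(S S) = { '*', ';', 'd' }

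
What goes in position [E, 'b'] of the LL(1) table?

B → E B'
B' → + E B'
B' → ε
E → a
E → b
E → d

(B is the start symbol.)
E → b

To find M[E, 'b'], we find productions for E where 'b' is in the predict set (PREDICT(N → α) = (FIRST(α) \ {ε}) ∪ (FOLLOW(N) if α ⇒* ε)).

E → a: PREDICT = { 'a' }
E → b: PREDICT = { 'b' }
  'b' is in predict set, so this production goes in M[E, 'b']
E → d: PREDICT = { 'd' }

M[E, 'b'] = E → b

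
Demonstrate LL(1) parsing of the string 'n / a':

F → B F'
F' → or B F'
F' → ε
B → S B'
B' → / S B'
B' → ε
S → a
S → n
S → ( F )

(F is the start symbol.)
LL(1) parsing maintains a stack (initially the start symbol over $) and the input. At each step: if the stack top is a terminal, match it against the current input token; if it is a non-terminal N, replace it with the RHS of M[N, lookahead] (the unique production whose predict set contains the lookahead).

Stack is shown with the top on the left.

Stack        Input    Action
----------------------------
F $          n / a $  output F → B F'
B F' $       n / a $  output B → S B'
S B' F' $    n / a $  output S → n
n B' F' $    n / a $  match 'n'
B' F' $      / a $    output B' → / S B'
/ S B' F' $  / a $    match '/'
S B' F' $    a $      output S → a
a B' F' $    a $      match 'a'
B' F' $      $        output B' → ε
F' $         $        output F' → ε
$            $        accept

The string is accepted.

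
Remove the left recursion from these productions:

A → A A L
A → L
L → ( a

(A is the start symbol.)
A → L A'
A' → A L A'
A' → ε
L → ( a

A is directly left-recursive. The standard transformation for
  A → A α₁ | ... | A α_m | β₁ | ... | β_n
is
  A  → β₁ A' | ... | β_n A'
  A' → α₁ A' | ... | α_m A' | ε

A → L becomes A → L A'
A → A A L becomes A' → A L A'
Add A' → ε

Productions for other non-terminals are unchanged:
  L → ( a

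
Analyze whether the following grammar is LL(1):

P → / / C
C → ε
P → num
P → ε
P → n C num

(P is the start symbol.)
Yes, the grammar is LL(1).

A grammar is LL(1) if for each non-terminal N with multiple productions, the predict sets of those productions are pairwise disjoint, where PREDICT(N → α) = (FIRST(α) \ {ε}) ∪ (FOLLOW(N) if α ⇒* ε).

Relevant sets:
  FOLLOW(P) = { $ }

For P:
  PREDICT(P → '/' '/' C) = { '/' }
  PREDICT(P → num) = { 'num' }
  PREDICT(P → ε) = { $ }
  PREDICT(P → n C num) = { 'n' }
C has a single production, so nothing to check there.

All predict sets are disjoint. The grammar IS LL(1).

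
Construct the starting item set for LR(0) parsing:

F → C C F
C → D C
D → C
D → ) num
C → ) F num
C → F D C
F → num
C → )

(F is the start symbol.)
{ [C → . ) F num], [C → . )], [C → . D C], [C → . F D C], [D → . ) num], [D → . C], [F → . C C F], [F → . num], [F' → . F] }

First, augment the grammar with F' → F
I₀ = CLOSURE({ [F' → . F] }):
  [F' → . F] has the dot before F: add [F → . C C F], [F → . num]
  [F → . C C F] has the dot before C: add [C → . D C], [C → . ) F num], [C → . F D C], [C → . )]
  [C → . D C] has the dot before D: add [D → . C], [D → . ) num]
No further items can be added.

I₀ = { [C → . ) F num], [C → . )], [C → . D C], [C → . F D C], [D → . ) num], [D → . C], [F → . C C F], [F → . num], [F' → . F] }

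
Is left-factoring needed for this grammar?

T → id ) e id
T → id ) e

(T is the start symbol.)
Yes, T has productions with common prefix 'id ) e'

Left-factoring is needed when two productions for the same non-terminal
share a common prefix on the right-hand side.

Productions for T:
  T → id ) e id
  T → id ) e

Found common prefix 'id ) e' in productions for T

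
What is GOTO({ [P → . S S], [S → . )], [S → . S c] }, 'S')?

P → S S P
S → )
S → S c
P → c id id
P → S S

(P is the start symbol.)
{ [P → S . S], [S → . )], [S → . S c], [S → S . c] }

GOTO(I, 'S') = CLOSURE({ [A → αX.β] : [A → α.Xβ] ∈ I, X = 'S' })

Items with dot before 'S', with the dot advanced:
  [P → . S S] → [P → S . S]
  [S → . S c] → [S → S . c]
Closure of the advanced items:
  [P → S . S] has the dot before S: add [S → . )], [S → . S c]

GOTO = { [P → S . S], [S → . )], [S → . S c], [S → S . c] }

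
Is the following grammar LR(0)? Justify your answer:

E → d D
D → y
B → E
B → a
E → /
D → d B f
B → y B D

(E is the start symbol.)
Augment with E' → E and build the canonical LR(0) collection (I0 = CLOSURE({[E' → . E]}), then GOTO on every symbol after a dot until no new states appear). It has 14 states:
  I0: { [E → . /], [E → . d D], [E' → . E] }  — shift
  I1: { [E → / .] }  — reduce
  I2: { [E' → E .] }  — accept
  I3: { [D → . d B f], [D → . y], [E → d . D] }  — shift
  I4: { [E → d D .] }  — reduce
  I5: { [B → . E], [B → . a], [B → . y B D], [D → d . B f], [E → . /], [E → . d D] }  — shift
  I6: { [D → y .] }  — reduce
  I7: { [D → d B . f] }  — shift
  I8: { [B → E .] }  — reduce
  I9: { [B → a .] }  — reduce
  I10: { [B → . E], [B → . a], [B → . y B D], [B → y . B D], [E → . /], [E → . d D] }  — shift
  I11: { [B → y B . D], [D → . d B f], [D → . y] }  — shift
  I12: { [B → y B D .] }  — reduce
  I13: { [D → d B f .] }  — reduce

Every state is either a pure shift/goto state or contains exactly one complete item and nothing to shift — no conflicts. The grammar is LR(0).

Answer: Yes, the grammar is LR(0)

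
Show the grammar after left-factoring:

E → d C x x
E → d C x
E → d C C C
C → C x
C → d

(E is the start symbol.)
E → d C E'
E' → x E''
E'' → x
E'' → ε
E' → C C
C → C x
C → d

Left-factoring transforms A → αβ₁ | αβ₂ into A → αA' and A' → β₁ | β₂
(α is the longest common prefix among the alternatives). Repeat until
no nonterminal has two alternatives with a common prefix.

Round 1: E has alternatives sharing prefix 'd C'. Introduce E': E → d C E'
  Add: E' → x x
  Add: E' → x
  Add: E' → C C

Round 2: E' has alternatives sharing prefix 'x'. Introduce E'': E' → x E''
  Add: E'' → x
  Add: E'' → ε

No remaining common prefixes — done.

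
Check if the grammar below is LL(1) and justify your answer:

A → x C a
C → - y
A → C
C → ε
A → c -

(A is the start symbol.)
Relevant sets:
  FIRST(C) = { '-', ε }
  FOLLOW(A) = { $ }
  FOLLOW(C) = { $, 'a' }

For A:
  PREDICT(A → x C a) = { 'x' }
  PREDICT(A → C) = { $, '-' }
  PREDICT(A → c '-') = { 'c' }
For C:
  PREDICT(C → '-' y) = { '-' }
  PREDICT(C → ε) = { $, 'a' }

All predict sets are disjoint. The grammar IS LL(1).

Answer: Yes, the grammar is LL(1).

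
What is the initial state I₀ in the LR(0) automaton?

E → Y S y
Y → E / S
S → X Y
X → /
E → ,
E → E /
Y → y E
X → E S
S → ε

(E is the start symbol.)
First, augment the grammar with E' → E
I₀ = CLOSURE({ [E' → . E] }):
  [E' → . E] has the dot before E: add [E → . Y S y], [E → . ,], [E → . E /]
  [E → . Y S y] has the dot before Y: add [Y → . E / S], [Y → . y E]
No further items can be added.

I₀ = { [E → . ,], [E → . E /], [E → . Y S y], [E' → . E], [Y → . E / S], [Y → . y E] }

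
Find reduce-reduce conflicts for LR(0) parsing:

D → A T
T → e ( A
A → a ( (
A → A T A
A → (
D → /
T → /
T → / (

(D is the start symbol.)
No reduce-reduce conflicts

A reduce-reduce conflict occurs when an LR(0) state has two complete items [A → α .] and [B → β .] — both call for a reduction, and with no lookahead the parser cannot choose between them.

Augment with D' → D and build the canonical LR(0) collection (I0 = CLOSURE({[D' → . D]}), then GOTO on every symbol after a dot until no new states appear). It has 16 states:
  I0: { [A → . (], [A → . A T A], [A → . a ( (], [D → . /], [D → . A T], [D' → . D] }  — shift
  I1: { [A → ( .] }  — reduce
  I2: { [D → / .] }  — reduce
  I3: { [A → A . T A], [D → A . T], [T → . / (], [T → . /], [T → . e ( A] }  — shift
  I4: { [D' → D .] }  — accept
  I5: { [A → a . ( (] }  — shift
  I6: { [A → a ( . (] }  — shift
  I7: { [A → a ( ( .] }  — reduce
  I8: { [T → / . (], [T → / .] }  — shift, reduce
  I9: { [A → . (], [A → . A T A], [A → . a ( (], [A → A T . A], [D → A T .] }  — shift, reduce
  I10: { [T → e . ( A] }  — shift
  I11: { [A → . (], [A → . A T A], [A → . a ( (], [T → e ( . A] }  — shift
  I12: { [A → A . T A], [T → . / (], [T → . /], [T → . e ( A], [T → e ( A .] }  — shift, reduce
  I13: { [A → . (], [A → . A T A], [A → . a ( (], [A → A T . A] }  — shift
  I14: { [A → A . T A], [A → A T A .], [T → . / (], [T → . /], [T → . e ( A] }  — shift, reduce
  I15: { [T → / ( .] }  — reduce

No state contains more than one complete item.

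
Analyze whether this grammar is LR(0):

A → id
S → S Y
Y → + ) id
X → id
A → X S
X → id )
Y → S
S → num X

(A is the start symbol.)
No. Shift-reduce conflict between [A → id .] and [X → id . )]

A grammar is LR(0) if no state in the canonical LR(0) collection has:
  - both a shift item (dot before a terminal) and a complete item (shift-reduce conflict), or
  - two or more complete items (reduce-reduce conflict; the accept item [A' → A .] counts as a complete item here).

Augment with A' → A and build the canonical LR(0) collection (I0 = CLOSURE({[A' → . A]}), then GOTO on every symbol after a dot until no new states appear). It has 14 states:
  I0: { [A → . X S], [A → . id], [A' → . A], [X → . id )], [X → . id] }  — shift
  I1: { [A' → A .] }  — accept
  I2: { [A → X . S], [S → . S Y], [S → . num X] }  — shift
  I3: { [A → id .], [X → id . )], [X → id .] }  — shift, 2 reduces
  I4: { [X → id ) .] }  — reduce
  I5: { [A → X S .], [S → . S Y], [S → . num X], [S → S . Y], [Y → . + ) id], [Y → . S] }  — shift, reduce
  I6: { [S → num . X], [X → . id )], [X → . id] }  — shift
  I7: { [S → num X .] }  — reduce
  I8: { [X → id . )], [X → id .] }  — shift, reduce
  I9: { [Y → + . ) id] }  — shift
  I10: { [S → . S Y], [S → . num X], [S → S . Y], [Y → . + ) id], [Y → . S], [Y → S .] }  — shift, reduce
  I11: { [S → S Y .] }  — reduce
  I12: { [Y → + ) . id] }  — shift
  I13: { [Y → + ) id .] }  — reduce

Conflict in state I3:
  Shift-reduce conflict between [A → id .] and [X → id . )]
So the grammar is NOT LR(0).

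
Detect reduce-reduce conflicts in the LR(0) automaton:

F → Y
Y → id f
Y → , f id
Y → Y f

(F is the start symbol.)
No reduce-reduce conflicts

Augment with F' → F and build the canonical LR(0) collection (I0 = CLOSURE({[F' → . F]}), then GOTO on every symbol after a dot until no new states appear). It has 9 states:
  I0: { [F → . Y], [F' → . F], [Y → . , f id], [Y → . Y f], [Y → . id f] }  — shift
  I1: { [Y → , . f id] }  — shift
  I2: { [F' → F .] }  — accept
  I3: { [F → Y .], [Y → Y . f] }  — shift, reduce
  I4: { [Y → id . f] }  — shift
  I5: { [Y → id f .] }  — reduce
  I6: { [Y → Y f .] }  — reduce
  I7: { [Y → , f . id] }  — shift
  I8: { [Y → , f id .] }  — reduce

No state contains more than one complete item.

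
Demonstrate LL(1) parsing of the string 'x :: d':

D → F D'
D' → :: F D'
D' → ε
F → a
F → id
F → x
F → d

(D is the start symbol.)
LL(1) parsing maintains a stack (initially the start symbol over $) and the input. At each step: if the stack top is a terminal, match it against the current input token; if it is a non-terminal N, replace it with the RHS of M[N, lookahead] (the unique production whose predict set contains the lookahead).

Stack is shown with the top on the left.

Stack      Input     Action
---------------------------
D $        x :: d $  output D → F D'
F D' $     x :: d $  output F → x
x D' $     x :: d $  match 'x'
D' $       :: d $    output D' → :: F D'
:: F D' $  :: d $    match '::'
F D' $     d $       output F → d
d D' $     d $       match 'd'
D' $       $         output D' → ε
$          $         accept

The string is accepted.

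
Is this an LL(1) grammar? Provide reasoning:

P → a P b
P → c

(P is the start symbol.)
Yes, the grammar is LL(1).

A grammar is LL(1) if for each non-terminal N with multiple productions, the predict sets of those productions are pairwise disjoint, where PREDICT(N → α) = (FIRST(α) \ {ε}) ∪ (FOLLOW(N) if α ⇒* ε).

For P:
  PREDICT(P → a P b) = { 'a' }
  PREDICT(P → c) = { 'c' }

All predict sets are disjoint. The grammar IS LL(1).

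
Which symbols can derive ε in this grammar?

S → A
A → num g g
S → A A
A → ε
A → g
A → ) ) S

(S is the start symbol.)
ε-productions: A → ε
So A is immediately nullable.
S → A: every symbol on the right is nullable, so S is nullable too.
Every non-terminal is now nullable.
Nullable = { 'A', 'S' }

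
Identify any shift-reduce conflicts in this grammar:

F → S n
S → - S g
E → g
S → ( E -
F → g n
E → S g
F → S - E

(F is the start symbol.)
No shift-reduce conflicts

A shift-reduce conflict occurs when an LR(0) state has both:
  - a complete (reduce) item [A → α .] (dot at the end), and
  - a shift item [B → β . c γ] (dot before a terminal).

Augment with F' → F and build the canonical LR(0) collection (I0 = CLOSURE({[F' → . F]}), then GOTO on every symbol after a dot until no new states appear). It has 17 states:
  I0: { [F → . S - E], [F → . S n], [F → . g n], [F' → . F], [S → . ( E -], [S → . - S g] }  — shift
  I1: { [E → . S g], [E → . g], [S → ( . E -], [S → . ( E -], [S → . - S g] }  — shift
  I2: { [S → - . S g], [S → . ( E -], [S → . - S g] }  — shift
  I3: { [F' → F .] }  — accept
  I4: { [F → S . - E], [F → S . n] }  — shift
  I5: { [F → g . n] }  — shift
  I6: { [F → g n .] }  — reduce
  I7: { [E → . S g], [E → . g], [F → S - . E], [S → . ( E -], [S → . - S g] }  — shift
  I8: { [F → S n .] }  — reduce
  I9: { [F → S - E .] }  — reduce
  I10: { [E → S . g] }  — shift
  I11: { [E → g .] }  — reduce
  I12: { [E → S g .] }  — reduce
  I13: { [S → - S . g] }  — shift
  I14: { [S → - S g .] }  — reduce
  I15: { [S → ( E . -] }  — shift
  I16: { [S → ( E - .] }  — reduce

No state contains both a complete item and a shift item.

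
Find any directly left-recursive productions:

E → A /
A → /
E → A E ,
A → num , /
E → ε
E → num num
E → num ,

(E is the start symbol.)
Direct left recursion occurs when N → N α for some non-terminal N (the right-hand side begins with the left-hand side itself).

E → A /: starts with A
A → /: starts with '/'
E → A E ,: starts with A
A → num , /: starts with num
E → ε: starts with ε
E → num num: starts with num
E → num ,: starts with num

No direct left recursion found.

Answer: No direct left recursion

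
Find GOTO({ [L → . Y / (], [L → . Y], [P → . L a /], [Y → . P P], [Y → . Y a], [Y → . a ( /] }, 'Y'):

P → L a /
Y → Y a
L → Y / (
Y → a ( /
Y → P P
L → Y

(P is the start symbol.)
{ [L → Y . / (], [L → Y .], [Y → Y . a] }

GOTO(I, 'Y') = CLOSURE({ [A → αX.β] : [A → α.Xβ] ∈ I, X = 'Y' })

Items with dot before 'Y', with the dot advanced:
  [L → . Y] → [L → Y .]
  [L → . Y / (] → [L → Y . / (]
  [Y → . Y a] → [Y → Y . a]
Closure adds nothing (no advanced item has the dot before a non-terminal).

GOTO = { [L → Y . / (], [L → Y .], [Y → Y . a] }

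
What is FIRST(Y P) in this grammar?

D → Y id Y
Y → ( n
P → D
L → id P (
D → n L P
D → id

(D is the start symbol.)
{ '(' }

FIRST sets of the non-terminals involved (from the grammar, by fixed-point iteration):
  FIRST(Y) = { '(' }

To compute FIRST(Y P), process the symbols left to right:
Symbol Y is a non-terminal. Add FIRST(Y) \ {ε} = { '(' }
Y is not nullable (ε ∉ FIRST(Y)), so stop here.
FIRST(Y P) = { '(' }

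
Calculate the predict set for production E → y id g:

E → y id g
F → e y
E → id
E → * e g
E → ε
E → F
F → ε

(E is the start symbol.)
PREDICT(E → y id g) = (FIRST(RHS) \ {ε}) ∪ (FOLLOW(E) if ε ∈ FIRST(RHS), i.e. RHS ⇒* ε)
FIRST(y id g) = { 'y' }
ε ∉ FIRST(y id g), so FOLLOW(E) is not added.
PREDICT(E → y id g) = { 'y' }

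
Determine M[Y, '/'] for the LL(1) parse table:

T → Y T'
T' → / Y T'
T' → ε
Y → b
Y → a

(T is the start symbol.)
Empty (error entry)

To find M[Y, '/'], we find productions for Y where '/' is in the predict set (PREDICT(N → α) = (FIRST(α) \ {ε}) ∪ (FOLLOW(N) if α ⇒* ε)).

Y → b: PREDICT = { 'b' }
Y → a: PREDICT = { 'a' }

M[Y, '/'] is empty (no production applies)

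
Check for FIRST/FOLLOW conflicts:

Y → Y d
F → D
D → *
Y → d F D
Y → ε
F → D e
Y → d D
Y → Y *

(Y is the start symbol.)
Yes. Y → Y d with FOLLOW(Y) on { '*', 'd' }; Y → d F D with FOLLOW(Y) on { 'd' }; Y → d D with FOLLOW(Y) on { 'd' }; Y → Y '*' with FOLLOW(Y) on { '*', 'd' }

Nullable non-terminals: Y.
FIRST sets used below: FIRST(Y) = { '*', 'd', ε }

Y: nullable alternative(s) Y → ε; FOLLOW(Y) = { $, '*', 'd' }
  Y → Y d: FIRST \ {ε} = { '*', 'd' } — overlaps FOLLOW(Y) on { '*', 'd' }: CONFLICT
  Y → d F D: FIRST \ {ε} = { 'd' } — overlaps FOLLOW(Y) on { 'd' }: CONFLICT
  Y → ε: FIRST \ {ε} = { } — this is the only nullable alternative, skip
  Y → d D: FIRST \ {ε} = { 'd' } — overlaps FOLLOW(Y) on { 'd' }: CONFLICT
  Y → Y *: FIRST \ {ε} = { '*', 'd' } — overlaps FOLLOW(Y) on { '*', 'd' }: CONFLICT

D, F have no nullable alternative, so no FIRST/FOLLOW check is needed there.

So the grammar has 4 FIRST/FOLLOW conflicts (marked CONFLICT above).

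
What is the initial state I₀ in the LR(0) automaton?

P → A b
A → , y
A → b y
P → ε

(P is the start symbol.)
{ [A → . , y], [A → . b y], [P → . A b], [P → .], [P' → . P] }

First, augment the grammar with P' → P
I₀ = CLOSURE({ [P' → . P] }):
  [P' → . P] has the dot before P: add [P → . A b], [P → .]
  [P → . A b] has the dot before A: add [A → . , y], [A → . b y]
No further items can be added.

I₀ = { [A → . , y], [A → . b y], [P → . A b], [P → .], [P' → . P] }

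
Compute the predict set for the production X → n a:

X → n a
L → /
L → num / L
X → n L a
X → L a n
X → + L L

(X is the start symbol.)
{ 'n' }

PREDICT(X → n a) = (FIRST(RHS) \ {ε}) ∪ (FOLLOW(X) if ε ∈ FIRST(RHS), i.e. RHS ⇒* ε)
FIRST(n a) = { 'n' }
ε ∉ FIRST(n a), so FOLLOW(X) is not added.
PREDICT(X → n a) = { 'n' }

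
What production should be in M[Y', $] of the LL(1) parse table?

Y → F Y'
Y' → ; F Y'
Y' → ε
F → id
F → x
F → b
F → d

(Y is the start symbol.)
To find M[Y', $], we find productions for Y' where $ is in the predict set (PREDICT(N → α) = (FIRST(α) \ {ε}) ∪ (FOLLOW(N) if α ⇒* ε)).

Relevant sets:
  FOLLOW(Y') = { $ }

Y' → ; F Y': PREDICT = { ';' }
Y' → ε: PREDICT = { $ }
  $ is in predict set, so this production goes in M[Y', $]

M[Y', $] = Y' → ε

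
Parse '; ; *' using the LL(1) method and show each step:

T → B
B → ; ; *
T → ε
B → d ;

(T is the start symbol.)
LL(1) parsing maintains a stack (initially the start symbol over $) and the input. At each step: if the stack top is a terminal, match it against the current input token; if it is a non-terminal N, replace it with the RHS of M[N, lookahead] (the unique production whose predict set contains the lookahead).

Stack is shown with the top on the left.

Stack    Input    Action
------------------------
T $      ; ; * $  output T → B
B $      ; ; * $  output B → ; ; *
; ; * $  ; ; * $  match ';'
; * $    ; * $    match ';'
* $      * $      match '*'
$        $        accept

The string is accepted.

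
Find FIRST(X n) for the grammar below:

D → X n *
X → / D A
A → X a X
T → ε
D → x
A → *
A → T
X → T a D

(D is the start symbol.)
{ '/', 'a' }

FIRST sets of the non-terminals involved (from the grammar, by fixed-point iteration):
  FIRST(X) = { '/', 'a' }

To compute FIRST(X n), process the symbols left to right:
Symbol X is a non-terminal. Add FIRST(X) \ {ε} = { '/', 'a' }
X is not nullable (ε ∉ FIRST(X)), so stop here.
FIRST(X n) = { '/', 'a' }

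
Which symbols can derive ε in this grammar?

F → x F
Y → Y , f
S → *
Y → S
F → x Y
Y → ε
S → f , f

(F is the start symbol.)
A non-terminal is nullable if it can derive ε (the empty string): either it has an ε-production, or it has a production whose right-hand side consists entirely of nullable non-terminals.

ε-productions: Y → ε
So Y is immediately nullable.
No further non-terminal can be added: every production for the remaining non-terminals contains a terminal or a non-nullable non-terminal.
Nullable = { 'Y' }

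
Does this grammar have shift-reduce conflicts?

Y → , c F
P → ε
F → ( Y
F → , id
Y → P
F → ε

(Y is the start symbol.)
A shift-reduce conflict occurs when an LR(0) state has both:
  - a complete (reduce) item [A → α .] (dot at the end), and
  - a shift item [B → β . c γ] (dot before a terminal).

Augment with Y' → Y and build the canonical LR(0) collection (I0 = CLOSURE({[Y' → . Y]}), then GOTO on every symbol after a dot until no new states appear). It has 10 states:
  I0: { [P → .], [Y → . , c F], [Y → . P], [Y' → . Y] }  — shift, reduce
  I1: { [Y → , . c F] }  — shift
  I2: { [Y → P .] }  — reduce
  I3: { [Y' → Y .] }  — accept
  I4: { [F → . ( Y], [F → . , id], [F → .], [Y → , c . F] }  — shift, reduce
  I5: { [F → ( . Y], [P → .], [Y → . , c F], [Y → . P] }  — shift, reduce
  I6: { [F → , . id] }  — shift
  I7: { [Y → , c F .] }  — reduce
  I8: { [F → , id .] }  — reduce
  I9: { [F → ( Y .] }  — reduce

I0 contains reduce item [P → .] and shift item [Y → . , c F] — shift-reduce conflict.
I4 contains reduce item [F → .] and shift items [F → . ( Y], [F → . , id] — shift-reduce conflict.
I5 contains reduce item [P → .] and shift item [Y → . , c F] — shift-reduce conflict.

Answer: Yes — I0: [P → .] vs [Y → . , c F]; I4: [F → .] vs [F → . ( Y]; I5: [P → .] vs [Y → . , c F]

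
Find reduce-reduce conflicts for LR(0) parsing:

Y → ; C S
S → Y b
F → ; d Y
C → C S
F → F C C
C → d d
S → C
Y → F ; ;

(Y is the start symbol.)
Yes — I8: [F → F C C .] vs [S → C .]; I17: [C → C S .] vs [Y → ; C S .]

Augment with Y' → Y and build the canonical LR(0) collection (I0 = CLOSURE({[Y' → . Y]}), then GOTO on every symbol after a dot until no new states appear). It has 18 states:
  I0: { [F → . ; d Y], [F → . F C C], [Y → . ; C S], [Y → . F ; ;], [Y' → . Y] }  — shift
  I1: { [C → . C S], [C → . d d], [F → ; . d Y], [Y → ; . C S] }  — shift
  I2: { [C → . C S], [C → . d d], [F → F . C C], [Y → F . ; ;] }  — shift
  I3: { [Y' → Y .] }  — accept
  I4: { [Y → F ; . ;] }  — shift
  I5: { [C → . C S], [C → . d d], [C → C . S], [F → . ; d Y], [F → . F C C], [F → F C . C], [S → . C], [S → . Y b], [Y → . ; C S], [Y → . F ; ;] }  — shift
  I6: { [C → d . d] }  — shift
  I7: { [C → d d .] }  — reduce
  I8: { [C → . C S], [C → . d d], [C → C . S], [F → . ; d Y], [F → . F C C], [F → F C C .], [S → . C], [S → . Y b], [S → C .], [Y → . ; C S], [Y → . F ; ;] }  — shift, 2 reduces
  I9: { [C → C S .] }  — reduce
  I10: { [S → Y . b] }  — shift
  I11: { [S → Y b .] }  — reduce
  I12: { [C → . C S], [C → . d d], [C → C . S], [F → . ; d Y], [F → . F C C], [S → . C], [S → . Y b], [S → C .], [Y → . ; C S], [Y → . F ; ;] }  — shift, reduce
  I13: { [Y → F ; ; .] }  — reduce
  I14: { [C → . C S], [C → . d d], [C → C . S], [F → . ; d Y], [F → . F C C], [S → . C], [S → . Y b], [Y → . ; C S], [Y → . F ; ;], [Y → ; C . S] }  — shift
  I15: { [C → d . d], [F → . ; d Y], [F → . F C C], [F → ; d . Y], [Y → . ; C S], [Y → . F ; ;] }  — shift
  I16: { [F → ; d Y .] }  — reduce
  I17: { [C → C S .], [Y → ; C S .] }  — 2 reduces

I8 contains complete items [F → F C C .], [S → C .] — reduce-reduce conflict.
I17 contains complete items [C → C S .], [Y → ; C S .] — reduce-reduce conflict.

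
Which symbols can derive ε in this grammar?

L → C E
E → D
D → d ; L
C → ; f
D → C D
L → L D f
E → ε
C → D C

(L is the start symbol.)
{ 'E' }

A non-terminal is nullable if it can derive ε (the empty string): either it has an ε-production, or it has a production whose right-hand side consists entirely of nullable non-terminals.

ε-productions: E → ε
So E is immediately nullable.
No further non-terminal can be added: every production for the remaining non-terminals contains a terminal or a non-nullable non-terminal.
Nullable = { 'E' }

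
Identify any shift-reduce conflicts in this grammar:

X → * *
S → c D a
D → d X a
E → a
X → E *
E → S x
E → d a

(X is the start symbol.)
No shift-reduce conflicts

A shift-reduce conflict occurs when an LR(0) state has both:
  - a complete (reduce) item [A → α .] (dot at the end), and
  - a shift item [B → β . c γ] (dot before a terminal).

Augment with X' → X and build the canonical LR(0) collection (I0 = CLOSURE({[X' → . X]}), then GOTO on every symbol after a dot until no new states appear). It has 17 states:
  I0: { [E → . S x], [E → . a], [E → . d a], [S → . c D a], [X → . * *], [X → . E *], [X' → . X] }  — shift
  I1: { [X → * . *] }  — shift
  I2: { [X → E . *] }  — shift
  I3: { [E → S . x] }  — shift
  I4: { [X' → X .] }  — accept
  I5: { [E → a .] }  — reduce
  I6: { [D → . d X a], [S → c . D a] }  — shift
  I7: { [E → d . a] }  — shift
  I8: { [E → d a .] }  — reduce
  I9: { [S → c D . a] }  — shift
  I10: { [D → d . X a], [E → . S x], [E → . a], [E → . d a], [S → . c D a], [X → . * *], [X → . E *] }  — shift
  I11: { [D → d X . a] }  — shift
  I12: { [D → d X a .] }  — reduce
  I13: { [S → c D a .] }  — reduce
  I14: { [E → S x .] }  — reduce
  I15: { [X → E * .] }  — reduce
  I16: { [X → * * .] }  — reduce

No state contains both a complete item and a shift item.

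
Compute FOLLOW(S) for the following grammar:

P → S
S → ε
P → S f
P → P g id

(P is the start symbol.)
{ $, 'f', 'g' }

To compute FOLLOW(S), find every occurrence of S on a right-hand side N → α S β: add FIRST(β) \ {ε}, and if β is empty or nullable also add FOLLOW(N). Iterate to a fixed point.

In P → S: S is at the end, add FOLLOW(P)
In P → S f: S is followed by f, add FIRST(f) \ {ε} = { 'f' }

The FOLLOW sets referred to above (computed the same way, to a fixed point):
  FOLLOW(P) = { $, 'g' }

Taking the union: FOLLOW(S) = { $, 'f', 'g' }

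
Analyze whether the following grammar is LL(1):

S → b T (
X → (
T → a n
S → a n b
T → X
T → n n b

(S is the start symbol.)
Yes, the grammar is LL(1).

Relevant sets:
  FIRST(X) = { '(' }

For S:
  PREDICT(S → b T '(') = { 'b' }
  PREDICT(S → a n b) = { 'a' }
For T:
  PREDICT(T → a n) = { 'a' }
  PREDICT(T → X) = { '(' }
  PREDICT(T → n n b) = { 'n' }
X has a single production, so nothing to check there.

All predict sets are disjoint. The grammar IS LL(1).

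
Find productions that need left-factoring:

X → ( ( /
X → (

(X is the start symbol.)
Left-factoring is needed when two productions for the same non-terminal
share a common prefix on the right-hand side.

Productions for X:
  X → ( ( /
  X → (

Found common prefix '(' in productions for X

Answer: Yes, X has productions with common prefix '('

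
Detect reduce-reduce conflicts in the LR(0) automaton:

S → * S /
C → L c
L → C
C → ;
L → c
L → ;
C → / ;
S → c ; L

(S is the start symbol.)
A reduce-reduce conflict occurs when an LR(0) state has two complete items [A → α .] and [B → β .] — both call for a reduction, and with no lookahead the parser cannot choose between them.

Augment with S' → S and build the canonical LR(0) collection (I0 = CLOSURE({[S' → . S]}), then GOTO on every symbol after a dot until no new states appear). It has 14 states:
  I0: { [S → . * S /], [S → . c ; L], [S' → . S] }  — shift
  I1: { [S → * . S /], [S → . * S /], [S → . c ; L] }  — shift
  I2: { [S' → S .] }  — accept
  I3: { [S → c . ; L] }  — shift
  I4: { [C → . / ;], [C → . ;], [C → . L c], [L → . ;], [L → . C], [L → . c], [S → c ; . L] }  — shift
  I5: { [C → / . ;] }  — shift
  I6: { [C → ; .], [L → ; .] }  — 2 reduces
  I7: { [L → C .] }  — reduce
  I8: { [C → L . c], [S → c ; L .] }  — shift, reduce
  I9: { [L → c .] }  — reduce
  I10: { [C → L c .] }  — reduce
  I11: { [C → / ; .] }  — reduce
  I12: { [S → * S . /] }  — shift
  I13: { [S → * S / .] }  — reduce

I6 contains complete items [C → ; .], [L → ; .] — reduce-reduce conflict.

Answer: Yes — I6: [C → ; .] vs [L → ; .]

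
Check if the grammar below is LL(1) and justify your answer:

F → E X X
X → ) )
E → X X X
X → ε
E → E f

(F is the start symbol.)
Relevant sets:
  FIRST(X) = { ')', ε }
  FIRST(E) = { ')', 'f', ε }
  FOLLOW(X) = { $, ')', 'f' }
  FOLLOW(E) = { $, ')', 'f' }

For X:
  PREDICT(X → ')' ')') = { ')' }
  PREDICT(X → ε) = { $, ')', 'f' }
For E:
  PREDICT(E → X X X) = { $, ')', 'f' }
  PREDICT(E → E f) = { ')', 'f' }
F has a single production, so nothing to check there.

Conflict found: Predict set conflict for X: { ')' }
The grammar is NOT LL(1).

Answer: No. Predict set conflict for X: { ')' }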